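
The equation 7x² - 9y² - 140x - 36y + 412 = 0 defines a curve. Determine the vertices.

(4, -2) and (16, -2)

Group the x- and y-terms: 7(x² - 20x) -9(y² + 4y) = -412
7(x - 10)² -9(y + 2)² = -412 + 700 - 36 = 252
Divide by 252: (x - 10)²/36 - (y + 2)²/28 = 1
Hyperbola, center (10, -2), transverse axis horizontal; a² = 36, b² = 28.
a = 6. Vertices at (h ± a, k).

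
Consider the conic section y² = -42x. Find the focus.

Vertex (0, 0); 4p = -42 so p = -21/2. Opens left.
Focus is p units from the vertex along the axis: (h + p, k).

(-21/2, 0)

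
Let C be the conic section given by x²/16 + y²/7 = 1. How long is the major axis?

8

Center (0, 0). The larger denominator 16 sits under the x-term, so the major axis is horizontal; a² = 16, b² = 7.
a² = 16 so a = 4; the major axis has length 2a = 8.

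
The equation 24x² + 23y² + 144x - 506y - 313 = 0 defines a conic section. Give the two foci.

Rearranging, 24(x² + 6x) + 23(y² - 22y) = 313.
Completing the square gives 24(x + 3)² + 23(y - 11)² = 313 + 216 + 2783 = 3312.
Dividing both sides by 3312: (x + 3)²/138 + (y - 11)²/144 = 1
Ellipse, center (-3, 11), major axis vertical; a² = 144, b² = 138.
c² = a² - b² = 144 - 138 = 6, so c = √6.
Foci lie on the vertical axis through the center: (h, k ± c).

(-3, 11 - √6) and (-3, 11 + √6)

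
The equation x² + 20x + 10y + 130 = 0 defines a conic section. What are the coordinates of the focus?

Only x is squared. Complete the square in x: (x + 10)² = -10(y + 3).
Vertex (-10, -3); 4p = -10 so p = -5/2. Opens down.
Focus is p units from the vertex along the axis: (h, k + p).

(-10, -11/2)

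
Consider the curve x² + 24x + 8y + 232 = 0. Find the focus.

(-12, -13)

Only x is squared. Complete the square in x: (x + 12)² = -8(y + 11).
Vertex (-12, -11); 4p = -8 so p = -2. Opens down.
Focus is p units from the vertex along the axis: (h, k + p).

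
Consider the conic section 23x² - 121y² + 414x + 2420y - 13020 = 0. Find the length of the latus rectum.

Rearranging, 23(x² + 18x) -121(y² - 20y) = 13020.
Complete the square: 23(x + 9)² -121(y - 10)² = 13020 + 1863 - 12100 = 2783
Dividing both sides by 2783: (x + 9)²/121 - (y - 10)²/23 = 1
Hyperbola, center (-9, 10), transverse axis horizontal; a² = 121, b² = 23.
Latus rectum length = 2b²/a = 2·23/11 = 46/11.

46/11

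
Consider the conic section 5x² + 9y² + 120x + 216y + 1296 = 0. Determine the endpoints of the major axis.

Group: 5(x² + 24x) + 9(y² + 24y) = -1296
Completing the square gives 5(x + 12)² + 9(y + 12)² = -1296 + 720 + 1296 = 720.
Dividing both sides by 720: (x + 12)²/144 + (y + 12)²/80 = 1
Ellipse, center (-12, -12), major axis horizontal; a² = 144, b² = 80.
a = 12. Vertices at (h ± a, k).

(-24, -12) and (0, -12)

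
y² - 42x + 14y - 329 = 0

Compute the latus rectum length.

42

Only y is squared. Complete the square in y: (y + 7)² = 42(x + 9).
Vertex (-9, -7); 4p = 42 so p = 21/2. Opens right.
Latus rectum length = |4p| = 42.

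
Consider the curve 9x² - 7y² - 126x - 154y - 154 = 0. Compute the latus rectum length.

Group the x- and y-terms: 9(x² - 14x) -7(y² + 22y) = 154
Complete the square in x and y: 9(x - 7)² -7(y + 11)² = 154 + 441 - 847 = -252
Divide through by -252 to get (y + 11)²/36 - (x - 7)²/28 = 1.
Hyperbola, center (7, -11), transverse axis vertical; a² = 36, b² = 28.
Latus rectum length = 2b²/a = 2·28/6 = 28/3.

28/3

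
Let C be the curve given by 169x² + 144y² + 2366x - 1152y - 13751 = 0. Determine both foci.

(-7, -1) and (-7, 9)

Group the x- and y-terms: 169(x² + 14x) + 144(y² - 8y) = 13751
Completing the square gives 169(x + 7)² + 144(y - 4)² = 13751 + 8281 + 2304 = 24336.
Divide through by 24336 to get (x + 7)²/144 + (y - 4)²/169 = 1.
Ellipse, center (-7, 4), major axis vertical; a² = 169, b² = 144.
c² = a² - b² = 169 - 144 = 25, so c = 5.
Foci lie on the vertical axis through the center: (h, k ± c).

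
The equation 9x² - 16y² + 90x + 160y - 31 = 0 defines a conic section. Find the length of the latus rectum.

32/3

9(x² + 10x) -16(y² - 10y) = 31
Completing the square gives 9(x + 5)² -16(y - 5)² = 31 + 225 - 400 = -144.
Divide by -144: (y - 5)²/9 - (x + 5)²/16 = 1
Hyperbola, center (-5, 5), transverse axis vertical; a² = 9, b² = 16.
Latus rectum length = 2b²/a = 2·16/3 = 32/3.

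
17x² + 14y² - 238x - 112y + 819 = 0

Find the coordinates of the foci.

17(x² - 14x) + 14(y² - 8y) = -819
Completing the square gives 17(x - 7)² + 14(y - 4)² = -819 + 833 + 224 = 238.
Divide through by 238 to get (x - 7)²/14 + (y - 4)²/17 = 1.
Ellipse, center (7, 4), major axis vertical; a² = 17, b² = 14.
c² = a² - b² = 17 - 14 = 3, so c = √3.
Foci lie on the vertical axis through the center: (h, k ± c).

(7, 4 - √3) and (7, 4 + √3)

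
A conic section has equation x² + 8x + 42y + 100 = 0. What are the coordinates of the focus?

(-4, -25/2)

Only x is squared. Complete the square in x: (x + 4)² = -42(y + 2).
Vertex (-4, -2); 4p = -42 so p = -21/2. Opens down.
Focus is p units from the vertex along the axis: (h, k + p).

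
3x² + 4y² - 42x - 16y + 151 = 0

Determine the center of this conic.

(7, 2)

Rearranging, 3(x² - 14x) + 4(y² - 4y) = -151.
Completing the square gives 3(x - 7)² + 4(y - 2)² = -151 + 147 + 16 = 12.
Dividing both sides by 12: (x - 7)²/4 + (y - 2)²/3 = 1
Ellipse with center (7, 2).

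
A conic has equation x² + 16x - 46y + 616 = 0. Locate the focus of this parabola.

(-8, 47/2)

Only x is squared. Complete the square in x: (x + 8)² = 46(y - 12).
Vertex (-8, 12); 4p = 46 so p = 23/2. Opens up.
Focus is p units from the vertex along the axis: (h, k + p).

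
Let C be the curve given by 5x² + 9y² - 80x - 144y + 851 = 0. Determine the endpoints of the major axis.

(5, 8) and (11, 8)

Rearranging, 5(x² - 16x) + 9(y² - 16y) = -851.
5(x - 8)² + 9(y - 8)² = -851 + 320 + 576 = 45
Divide by 45: (x - 8)²/9 + (y - 8)²/5 = 1
Ellipse, center (8, 8), major axis horizontal; a² = 9, b² = 5.
a = 3. Vertices at (h ± a, k).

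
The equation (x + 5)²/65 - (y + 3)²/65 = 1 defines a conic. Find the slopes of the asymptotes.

Center (-5, -3). The positive term is the x-term, so the transverse axis is horizontal; a² = 65, b² = 65.
For a horizontal hyperbola the asymptotes have slope ±b/a.
Here that is ±√65/√65 = ±1.

1 and -1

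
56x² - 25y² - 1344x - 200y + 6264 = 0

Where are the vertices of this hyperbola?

(7, -4) and (17, -4)

Group the x- and y-terms: 56(x² - 24x) -25(y² + 8y) = -6264
Completing the square gives 56(x - 12)² -25(y + 4)² = -6264 + 8064 - 400 = 1400.
Divide through by 1400 to get (x - 12)²/25 - (y + 4)²/56 = 1.
Hyperbola, center (12, -4), transverse axis horizontal; a² = 25, b² = 56.
a = 5. Vertices at (h ± a, k).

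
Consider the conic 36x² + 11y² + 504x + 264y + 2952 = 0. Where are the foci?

(-7, -17) and (-7, -7)

Group: 36(x² + 14x) + 11(y² + 24y) = -2952
Complete the square: 36(x + 7)² + 11(y + 12)² = -2952 + 1764 + 1584 = 396
Dividing both sides by 396: (x + 7)²/11 + (y + 12)²/36 = 1
Ellipse, center (-7, -12), major axis vertical; a² = 36, b² = 11.
c² = a² - b² = 36 - 11 = 25, so c = 5.
Foci lie on the vertical axis through the center: (h, k ± c).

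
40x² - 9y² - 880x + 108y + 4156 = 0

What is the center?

Group the x- and y-terms: 40(x² - 22x) -9(y² - 12y) = -4156
Complete the square: 40(x - 11)² -9(y - 6)² = -4156 + 4840 - 324 = 360
Divide through by 360 to get (x - 11)²/9 - (y - 6)²/40 = 1.
Hyperbola with center (11, 6).

(11, 6)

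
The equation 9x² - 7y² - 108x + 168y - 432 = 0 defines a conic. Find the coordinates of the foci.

(6, 4) and (6, 20)

Collect terms: 9(x² - 12x) -7(y² - 24y) = 432
9(x - 6)² -7(y - 12)² = 432 + 324 - 1008 = -252
Dividing both sides by -252: (y - 12)²/36 - (x - 6)²/28 = 1
Hyperbola, center (6, 12), transverse axis vertical; a² = 36, b² = 28.
c² = a² + b² = 36 + 28 = 64, so c = 8.
Foci lie on the vertical axis through the center: (h, k ± c).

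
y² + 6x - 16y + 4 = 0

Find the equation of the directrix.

Only y is squared. Complete the square in y: (y - 8)² = -6(x - 10).
Vertex (10, 8); 4p = -6 so p = -3/2. Opens left.
Directrix is the vertical line x = h − p = 10 − (-3/2) = 23/2.

x = 23/2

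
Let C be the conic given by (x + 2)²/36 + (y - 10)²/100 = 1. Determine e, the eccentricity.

e = 4/5

Center (-2, 10). The larger denominator 100 sits under the y-term, so the major axis is vertical; a² = 100, b² = 36.
c² = a² - b² = 64, so c = 8.
e = c/a = 8/10 = 4/5.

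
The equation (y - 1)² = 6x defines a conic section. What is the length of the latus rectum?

Vertex (0, 1); 4p = 6 so p = 3/2. Opens right.
Latus rectum length = |4p| = 6.

6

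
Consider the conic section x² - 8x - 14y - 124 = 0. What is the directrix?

y = -27/2

Only x is squared. Complete the square in x: (x - 4)² = 14(y + 10).
Vertex (4, -10); 4p = 14 so p = 7/2. Opens up.
Directrix is the horizontal line y = k − p = -10 − (7/2) = -27/2.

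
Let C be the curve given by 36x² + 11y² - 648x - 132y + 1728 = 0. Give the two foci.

(9, -4) and (9, 16)

Rearranging, 36(x² - 18x) + 11(y² - 12y) = -1728.
Complete the square in x and y: 36(x - 9)² + 11(y - 6)² = -1728 + 2916 + 396 = 1584
Divide by 1584: (x - 9)²/44 + (y - 6)²/144 = 1
Ellipse, center (9, 6), major axis vertical; a² = 144, b² = 44.
c² = a² - b² = 144 - 44 = 100, so c = 10.
Foci lie on the vertical axis through the center: (h, k ± c).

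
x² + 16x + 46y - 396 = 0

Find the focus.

Only x is squared. Complete the square in x: (x + 8)² = -46(y - 10).
Vertex (-8, 10); 4p = -46 so p = -23/2. Opens down.
Focus is p units from the vertex along the axis: (h, k + p).

(-8, -3/2)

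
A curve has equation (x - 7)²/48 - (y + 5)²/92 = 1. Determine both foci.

Center (7, -5). The positive term is the x-term, so the transverse axis is horizontal; a² = 48, b² = 92.
c² = a² + b² = 48 + 92 = 140, so c = 2√35.
Foci lie on the horizontal axis through the center: (h ± c, k).

(7 - 2√35, -5) and (7 + 2√35, -5)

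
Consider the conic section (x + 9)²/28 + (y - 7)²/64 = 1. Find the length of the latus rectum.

7

Center (-9, 7). The larger denominator 64 sits under the y-term, so the major axis is vertical; a² = 64, b² = 28.
Latus rectum length = 2b²/a = 2·28/8 = 7.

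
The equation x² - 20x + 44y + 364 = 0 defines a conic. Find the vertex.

Only x is squared. Complete the square in x: (x - 10)² = -44(y + 6).
Vertex (10, -6); 4p = -44 so p = -11. Opens down.

(10, -6)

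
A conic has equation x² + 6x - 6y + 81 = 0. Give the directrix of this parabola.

Only x is squared. Complete the square in x: (x + 3)² = 6(y - 12).
Vertex (-3, 12); 4p = 6 so p = 3/2. Opens up.
Directrix is the horizontal line y = k − p = 12 − (3/2) = 21/2.

y = 21/2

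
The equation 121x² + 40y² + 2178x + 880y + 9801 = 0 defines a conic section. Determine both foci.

(-9, -20) and (-9, -2)

Group the x- and y-terms: 121(x² + 18x) + 40(y² + 22y) = -9801
Completing the square gives 121(x + 9)² + 40(y + 11)² = -9801 + 9801 + 4840 = 4840.
Divide by 4840: (x + 9)²/40 + (y + 11)²/121 = 1
Ellipse, center (-9, -11), major axis vertical; a² = 121, b² = 40.
c² = a² - b² = 121 - 40 = 81, so c = 9.
Foci lie on the vertical axis through the center: (h, k ± c).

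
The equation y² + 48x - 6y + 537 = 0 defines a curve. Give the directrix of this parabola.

x = 1

Only y is squared. Complete the square in y: (y - 3)² = -48(x + 11).
Vertex (-11, 3); 4p = -48 so p = -12. Opens left.
Directrix is the vertical line x = h − p = -11 − (-12) = 1.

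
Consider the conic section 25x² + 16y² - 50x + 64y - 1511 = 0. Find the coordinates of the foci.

25(x² - 2x) + 16(y² + 4y) = 1511
Complete the square in x and y: 25(x - 1)² + 16(y + 2)² = 1511 + 25 + 64 = 1600
Dividing both sides by 1600: (x - 1)²/64 + (y + 2)²/100 = 1
Ellipse, center (1, -2), major axis vertical; a² = 100, b² = 64.
c² = a² - b² = 100 - 64 = 36, so c = 6.
Foci lie on the vertical axis through the center: (h, k ± c).

(1, -8) and (1, 4)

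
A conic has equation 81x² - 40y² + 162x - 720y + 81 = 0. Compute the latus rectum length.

80/9

Group: 81(x² + 2x) -40(y² + 18y) = -81
81(x + 1)² -40(y + 9)² = -81 + 81 - 3240 = -3240
Dividing both sides by -3240: (y + 9)²/81 - (x + 1)²/40 = 1
Hyperbola, center (-1, -9), transverse axis vertical; a² = 81, b² = 40.
Latus rectum length = 2b²/a = 2·40/9 = 80/9.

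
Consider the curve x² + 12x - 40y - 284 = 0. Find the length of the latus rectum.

Only x is squared. Complete the square in x: (x + 6)² = 40(y + 8).
Vertex (-6, -8); 4p = 40 so p = 10. Opens up.
Latus rectum length = |4p| = 40.

40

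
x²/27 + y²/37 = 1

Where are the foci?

Center (0, 0). The larger denominator 37 sits under the y-term, so the major axis is vertical; a² = 37, b² = 27.
c² = a² - b² = 37 - 27 = 10, so c = √10.
Foci lie on the vertical axis through the center: (h, k ± c).

(0, 0 - √10) and (0, 0 + √10)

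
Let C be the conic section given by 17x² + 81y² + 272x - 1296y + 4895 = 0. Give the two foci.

(-16, 8) and (0, 8)

Collect terms: 17(x² + 16x) + 81(y² - 16y) = -4895
Complete the square in x and y: 17(x + 8)² + 81(y - 8)² = -4895 + 1088 + 5184 = 1377
Dividing both sides by 1377: (x + 8)²/81 + (y - 8)²/17 = 1
Ellipse, center (-8, 8), major axis horizontal; a² = 81, b² = 17.
c² = a² - b² = 81 - 17 = 64, so c = 8.
Foci lie on the horizontal axis through the center: (h ± c, k).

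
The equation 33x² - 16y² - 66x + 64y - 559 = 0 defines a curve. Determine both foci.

(-6, 2) and (8, 2)

Group: 33(x² - 2x) -16(y² - 4y) = 559
33(x - 1)² -16(y - 2)² = 559 + 33 - 64 = 528
Dividing both sides by 528: (x - 1)²/16 - (y - 2)²/33 = 1
Hyperbola, center (1, 2), transverse axis horizontal; a² = 16, b² = 33.
c² = a² + b² = 16 + 33 = 49, so c = 7.
Foci lie on the horizontal axis through the center: (h ± c, k).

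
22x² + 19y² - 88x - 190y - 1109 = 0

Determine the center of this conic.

(2, 5)

Group the x- and y-terms: 22(x² - 4x) + 19(y² - 10y) = 1109
Complete the square: 22(x - 2)² + 19(y - 5)² = 1109 + 88 + 475 = 1672
Dividing both sides by 1672: (x - 2)²/76 + (y - 5)²/88 = 1
Ellipse with center (2, 5).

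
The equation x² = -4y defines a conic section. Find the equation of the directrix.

Vertex (0, 0); 4p = -4 so p = -1. Opens down.
Directrix is the horizontal line y = k − p = 0 − (-1) = 1.

y = 1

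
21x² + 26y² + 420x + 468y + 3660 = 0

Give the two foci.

(-10 - √5, -9) and (-10 + √5, -9)

Group the x- and y-terms: 21(x² + 20x) + 26(y² + 18y) = -3660
Completing the square gives 21(x + 10)² + 26(y + 9)² = -3660 + 2100 + 2106 = 546.
Dividing both sides by 546: (x + 10)²/26 + (y + 9)²/21 = 1
Ellipse, center (-10, -9), major axis horizontal; a² = 26, b² = 21.
c² = a² - b² = 26 - 21 = 5, so c = √5.
Foci lie on the horizontal axis through the center: (h ± c, k).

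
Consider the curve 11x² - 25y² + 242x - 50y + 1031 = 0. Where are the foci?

Rearranging, 11(x² + 22x) -25(y² + 2y) = -1031.
Complete the square: 11(x + 11)² -25(y + 1)² = -1031 + 1331 - 25 = 275
Divide by 275: (x + 11)²/25 - (y + 1)²/11 = 1
Hyperbola, center (-11, -1), transverse axis horizontal; a² = 25, b² = 11.
c² = a² + b² = 25 + 11 = 36, so c = 6.
Foci lie on the horizontal axis through the center: (h ± c, k).

(-17, -1) and (-5, -1)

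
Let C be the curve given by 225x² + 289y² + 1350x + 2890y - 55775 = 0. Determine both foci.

Group: 225(x² + 6x) + 289(y² + 10y) = 55775
Completing the square gives 225(x + 3)² + 289(y + 5)² = 55775 + 2025 + 7225 = 65025.
Dividing both sides by 65025: (x + 3)²/289 + (y + 5)²/225 = 1
Ellipse, center (-3, -5), major axis horizontal; a² = 289, b² = 225.
c² = a² - b² = 289 - 225 = 64, so c = 8.
Foci lie on the horizontal axis through the center: (h ± c, k).

(-11, -5) and (5, -5)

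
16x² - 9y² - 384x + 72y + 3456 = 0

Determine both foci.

(12, -11) and (12, 19)

Collect terms: 16(x² - 24x) -9(y² - 8y) = -3456
16(x - 12)² -9(y - 4)² = -3456 + 2304 - 144 = -1296
Divide through by -1296 to get (y - 4)²/144 - (x - 12)²/81 = 1.
Hyperbola, center (12, 4), transverse axis vertical; a² = 144, b² = 81.
c² = a² + b² = 144 + 81 = 225, so c = 15.
Foci lie on the vertical axis through the center: (h, k ± c).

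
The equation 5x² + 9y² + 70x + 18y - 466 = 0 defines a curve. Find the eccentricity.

Collect terms: 5(x² + 14x) + 9(y² + 2y) = 466
Complete the square in x and y: 5(x + 7)² + 9(y + 1)² = 466 + 245 + 9 = 720
Divide through by 720 to get (x + 7)²/144 + (y + 1)²/80 = 1.
Ellipse, center (-7, -1), major axis horizontal; a² = 144, b² = 80.
c² = a² - b² = 64, so c = 8.
e = c/a = 8/12 = 2/3.

e = 2/3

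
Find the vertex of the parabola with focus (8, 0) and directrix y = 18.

(8, 9)

The vertex is the midpoint between the focus and the directrix along the axis of symmetry.
Axis is vertical (directrix is horizontal). Vertex y-coordinate = (0 + 18)/2 = 9; x-coordinate = 8.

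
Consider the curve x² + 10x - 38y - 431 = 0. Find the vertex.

(-5, -12)

Only x is squared. Complete the square in x: (x + 5)² = 38(y + 12).
Vertex (-5, -12); 4p = 38 so p = 19/2. Opens up.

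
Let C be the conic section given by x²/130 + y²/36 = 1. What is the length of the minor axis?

Center (0, 0). The larger denominator 130 sits under the x-term, so the major axis is horizontal; a² = 130, b² = 36.
b² = 36 so b = 6; the minor axis has length 2b = 12.

12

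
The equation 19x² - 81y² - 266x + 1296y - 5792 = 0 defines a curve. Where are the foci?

(-3, 8) and (17, 8)

Group: 19(x² - 14x) -81(y² - 16y) = 5792
19(x - 7)² -81(y - 8)² = 5792 + 931 - 5184 = 1539
Dividing both sides by 1539: (x - 7)²/81 - (y - 8)²/19 = 1
Hyperbola, center (7, 8), transverse axis horizontal; a² = 81, b² = 19.
c² = a² + b² = 81 + 19 = 100, so c = 10.
Foci lie on the horizontal axis through the center: (h ± c, k).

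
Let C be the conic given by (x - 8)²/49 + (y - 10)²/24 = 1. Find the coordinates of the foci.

Center (8, 10). The larger denominator 49 sits under the x-term, so the major axis is horizontal; a² = 49, b² = 24.
c² = a² - b² = 49 - 24 = 25, so c = 5.
Foci lie on the horizontal axis through the center: (h ± c, k).

(3, 10) and (13, 10)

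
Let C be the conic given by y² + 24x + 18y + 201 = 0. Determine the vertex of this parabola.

(-5, -9)

Only y is squared. Complete the square in y: (y + 9)² = -24(x + 5).
Vertex (-5, -9); 4p = -24 so p = -6. Opens left.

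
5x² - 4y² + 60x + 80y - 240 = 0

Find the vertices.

Rearranging, 5(x² + 12x) -4(y² - 20y) = 240.
Completing the square gives 5(x + 6)² -4(y - 10)² = 240 + 180 - 400 = 20.
Divide by 20: (x + 6)²/4 - (y - 10)²/5 = 1
Hyperbola, center (-6, 10), transverse axis horizontal; a² = 4, b² = 5.
a = 2. Vertices at (h ± a, k).

(-8, 10) and (-4, 10)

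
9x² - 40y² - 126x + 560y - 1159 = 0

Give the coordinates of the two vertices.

(7, 4) and (7, 10)

Rearranging, 9(x² - 14x) -40(y² - 14y) = 1159.
Completing the square gives 9(x - 7)² -40(y - 7)² = 1159 + 441 - 1960 = -360.
Divide through by -360 to get (y - 7)²/9 - (x - 7)²/40 = 1.
Hyperbola, center (7, 7), transverse axis vertical; a² = 9, b² = 40.
a = 3. Vertices at (h, k ± a).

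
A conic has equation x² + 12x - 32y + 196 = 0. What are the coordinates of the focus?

Only x is squared. Complete the square in x: (x + 6)² = 32(y - 5).
Vertex (-6, 5); 4p = 32 so p = 8. Opens up.
Focus is p units from the vertex along the axis: (h, k + p).

(-6, 13)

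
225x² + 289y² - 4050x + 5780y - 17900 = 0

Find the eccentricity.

e = 8/17

Group: 225(x² - 18x) + 289(y² + 20y) = 17900
Completing the square gives 225(x - 9)² + 289(y + 10)² = 17900 + 18225 + 28900 = 65025.
Divide through by 65025 to get (x - 9)²/289 + (y + 10)²/225 = 1.
Ellipse, center (9, -10), major axis horizontal; a² = 289, b² = 225.
c² = a² - b² = 64, so c = 8.
e = c/a = 8/17.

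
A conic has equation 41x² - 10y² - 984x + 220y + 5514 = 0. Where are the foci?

(12, 11 - √102) and (12, 11 + √102)

Collect terms: 41(x² - 24x) -10(y² - 22y) = -5514
Complete the square: 41(x - 12)² -10(y - 11)² = -5514 + 5904 - 1210 = -820
Divide through by -820 to get (y - 11)²/82 - (x - 12)²/20 = 1.
Hyperbola, center (12, 11), transverse axis vertical; a² = 82, b² = 20.
c² = a² + b² = 82 + 20 = 102, so c = √102.
Foci lie on the vertical axis through the center: (h, k ± c).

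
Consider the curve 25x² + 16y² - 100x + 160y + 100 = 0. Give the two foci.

(2, -8) and (2, -2)

Group: 25(x² - 4x) + 16(y² + 10y) = -100
Completing the square gives 25(x - 2)² + 16(y + 5)² = -100 + 100 + 400 = 400.
Divide by 400: (x - 2)²/16 + (y + 5)²/25 = 1
Ellipse, center (2, -5), major axis vertical; a² = 25, b² = 16.
c² = a² - b² = 25 - 16 = 9, so c = 3.
Foci lie on the vertical axis through the center: (h, k ± c).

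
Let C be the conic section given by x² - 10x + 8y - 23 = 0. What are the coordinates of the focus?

Only x is squared. Complete the square in x: (x - 5)² = -8(y - 6).
Vertex (5, 6); 4p = -8 so p = -2. Opens down.
Focus is p units from the vertex along the axis: (h, k + p).

(5, 4)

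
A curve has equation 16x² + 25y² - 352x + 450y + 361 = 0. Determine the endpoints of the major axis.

Group: 16(x² - 22x) + 25(y² + 18y) = -361
Complete the square: 16(x - 11)² + 25(y + 9)² = -361 + 1936 + 2025 = 3600
Dividing both sides by 3600: (x - 11)²/225 + (y + 9)²/144 = 1
Ellipse, center (11, -9), major axis horizontal; a² = 225, b² = 144.
a = 15. Vertices at (h ± a, k).

(-4, -9) and (26, -9)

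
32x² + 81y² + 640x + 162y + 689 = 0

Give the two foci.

Rearranging, 32(x² + 20x) + 81(y² + 2y) = -689.
Complete the square: 32(x + 10)² + 81(y + 1)² = -689 + 3200 + 81 = 2592
Divide by 2592: (x + 10)²/81 + (y + 1)²/32 = 1
Ellipse, center (-10, -1), major axis horizontal; a² = 81, b² = 32.
c² = a² - b² = 81 - 32 = 49, so c = 7.
Foci lie on the horizontal axis through the center: (h ± c, k).

(-17, -1) and (-3, -1)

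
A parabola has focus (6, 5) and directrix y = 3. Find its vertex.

The vertex is the midpoint between the focus and the directrix along the axis of symmetry.
Axis is vertical (directrix is horizontal). Vertex y-coordinate = (5 + 3)/2 = 4; x-coordinate = 6.

(6, 4)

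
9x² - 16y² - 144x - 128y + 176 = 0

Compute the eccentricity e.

Group the x- and y-terms: 9(x² - 16x) -16(y² + 8y) = -176
9(x - 8)² -16(y + 4)² = -176 + 576 - 256 = 144
Dividing both sides by 144: (x - 8)²/16 - (y + 4)²/9 = 1
Hyperbola, center (8, -4), transverse axis horizontal; a² = 16, b² = 9.
c² = a² + b² = 25, so c = 5.
e = c/a = 5/4.

e = 5/4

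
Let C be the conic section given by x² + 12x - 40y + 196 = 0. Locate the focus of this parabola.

Only x is squared. Complete the square in x: (x + 6)² = 40(y - 4).
Vertex (-6, 4); 4p = 40 so p = 10. Opens up.
Focus is p units from the vertex along the axis: (h, k + p).

(-6, 14)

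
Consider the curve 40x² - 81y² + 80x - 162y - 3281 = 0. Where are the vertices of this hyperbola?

40(x² + 2x) -81(y² + 2y) = 3281
Completing the square gives 40(x + 1)² -81(y + 1)² = 3281 + 40 - 81 = 3240.
Divide through by 3240 to get (x + 1)²/81 - (y + 1)²/40 = 1.
Hyperbola, center (-1, -1), transverse axis horizontal; a² = 81, b² = 40.
a = 9. Vertices at (h ± a, k).

(-10, -1) and (8, -1)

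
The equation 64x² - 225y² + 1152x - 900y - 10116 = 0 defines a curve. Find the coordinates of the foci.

(-26, -2) and (8, -2)

64(x² + 18x) -225(y² + 4y) = 10116
Complete the square in x and y: 64(x + 9)² -225(y + 2)² = 10116 + 5184 - 900 = 14400
Divide through by 14400 to get (x + 9)²/225 - (y + 2)²/64 = 1.
Hyperbola, center (-9, -2), transverse axis horizontal; a² = 225, b² = 64.
c² = a² + b² = 225 + 64 = 289, so c = 17.
Foci lie on the horizontal axis through the center: (h ± c, k).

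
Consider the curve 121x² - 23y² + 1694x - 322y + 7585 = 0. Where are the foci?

(-7, -19) and (-7, 5)

Rearranging, 121(x² + 14x) -23(y² + 14y) = -7585.
Completing the square gives 121(x + 7)² -23(y + 7)² = -7585 + 5929 - 1127 = -2783.
Divide by -2783: (y + 7)²/121 - (x + 7)²/23 = 1
Hyperbola, center (-7, -7), transverse axis vertical; a² = 121, b² = 23.
c² = a² + b² = 121 + 23 = 144, so c = 12.
Foci lie on the vertical axis through the center: (h, k ± c).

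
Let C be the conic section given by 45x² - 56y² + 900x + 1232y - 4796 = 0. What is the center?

(-10, 11)

Group the x- and y-terms: 45(x² + 20x) -56(y² - 22y) = 4796
Complete the square in x and y: 45(x + 10)² -56(y - 11)² = 4796 + 4500 - 6776 = 2520
Divide by 2520: (x + 10)²/56 - (y - 11)²/45 = 1
Hyperbola with center (-10, 11).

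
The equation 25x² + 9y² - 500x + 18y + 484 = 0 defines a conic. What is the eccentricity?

25(x² - 20x) + 9(y² + 2y) = -484
25(x - 10)² + 9(y + 1)² = -484 + 2500 + 9 = 2025
Dividing both sides by 2025: (x - 10)²/81 + (y + 1)²/225 = 1
Ellipse, center (10, -1), major axis vertical; a² = 225, b² = 81.
c² = a² - b² = 144, so c = 12.
e = c/a = 12/15 = 4/5.

e = 4/5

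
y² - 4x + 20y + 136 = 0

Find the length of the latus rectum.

4

Only y is squared. Complete the square in y: (y + 10)² = 4(x - 9).
Vertex (9, -10); 4p = 4 so p = 1. Opens right.
Latus rectum length = |4p| = 4.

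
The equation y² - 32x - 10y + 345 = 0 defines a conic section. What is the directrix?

x = 2

Only y is squared. Complete the square in y: (y - 5)² = 32(x - 10).
Vertex (10, 5); 4p = 32 so p = 8. Opens right.
Directrix is the vertical line x = h − p = 10 − (8) = 2.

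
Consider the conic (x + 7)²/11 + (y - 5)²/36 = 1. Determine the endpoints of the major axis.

(-7, -1) and (-7, 11)

Center (-7, 5). The larger denominator 36 sits under the y-term, so the major axis is vertical; a² = 36, b² = 11.
a = 6. Vertices at (h, k ± a).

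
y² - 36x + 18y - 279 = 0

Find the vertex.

Only y is squared. Complete the square in y: (y + 9)² = 36(x + 10).
Vertex (-10, -9); 4p = 36 so p = 9. Opens right.

(-10, -9)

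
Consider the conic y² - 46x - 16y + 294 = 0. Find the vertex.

(5, 8)

Only y is squared. Complete the square in y: (y - 8)² = 46(x - 5).
Vertex (5, 8); 4p = 46 so p = 23/2. Opens right.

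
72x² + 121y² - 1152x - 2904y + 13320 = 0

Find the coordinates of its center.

(8, 12)

Group: 72(x² - 16x) + 121(y² - 24y) = -13320
Complete the square in x and y: 72(x - 8)² + 121(y - 12)² = -13320 + 4608 + 17424 = 8712
Dividing both sides by 8712: (x - 8)²/121 + (y - 12)²/72 = 1
Ellipse with center (8, 12).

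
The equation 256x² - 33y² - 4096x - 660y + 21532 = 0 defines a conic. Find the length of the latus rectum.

256(x² - 16x) -33(y² + 20y) = -21532
256(x - 8)² -33(y + 10)² = -21532 + 16384 - 3300 = -8448
Dividing both sides by -8448: (y + 10)²/256 - (x - 8)²/33 = 1
Hyperbola, center (8, -10), transverse axis vertical; a² = 256, b² = 33.
Latus rectum length = 2b²/a = 2·33/16 = 33/8.

33/8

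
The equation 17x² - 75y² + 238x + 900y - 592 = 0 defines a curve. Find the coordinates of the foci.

Collect terms: 17(x² + 14x) -75(y² - 12y) = 592
Complete the square in x and y: 17(x + 7)² -75(y - 6)² = 592 + 833 - 2700 = -1275
Divide by -1275: (y - 6)²/17 - (x + 7)²/75 = 1
Hyperbola, center (-7, 6), transverse axis vertical; a² = 17, b² = 75.
c² = a² + b² = 17 + 75 = 92, so c = 2√23.
Foci lie on the vertical axis through the center: (h, k ± c).

(-7, 6 - 2√23) and (-7, 6 + 2√23)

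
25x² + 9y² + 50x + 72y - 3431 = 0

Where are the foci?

25(x² + 2x) + 9(y² + 8y) = 3431
25(x + 1)² + 9(y + 4)² = 3431 + 25 + 144 = 3600
Dividing both sides by 3600: (x + 1)²/144 + (y + 4)²/400 = 1
Ellipse, center (-1, -4), major axis vertical; a² = 400, b² = 144.
c² = a² - b² = 400 - 144 = 256, so c = 16.
Foci lie on the vertical axis through the center: (h, k ± c).

(-1, -20) and (-1, 12)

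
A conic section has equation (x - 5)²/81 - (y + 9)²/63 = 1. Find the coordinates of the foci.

(-7, -9) and (17, -9)

Center (5, -9). The positive term is the x-term, so the transverse axis is horizontal; a² = 81, b² = 63.
c² = a² + b² = 81 + 63 = 144, so c = 12.
Foci lie on the horizontal axis through the center: (h ± c, k).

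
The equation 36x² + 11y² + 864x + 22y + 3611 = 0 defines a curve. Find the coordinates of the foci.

(-12, -11) and (-12, 9)

Group the x- and y-terms: 36(x² + 24x) + 11(y² + 2y) = -3611
Completing the square gives 36(x + 12)² + 11(y + 1)² = -3611 + 5184 + 11 = 1584.
Divide by 1584: (x + 12)²/44 + (y + 1)²/144 = 1
Ellipse, center (-12, -1), major axis vertical; a² = 144, b² = 44.
c² = a² - b² = 144 - 44 = 100, so c = 10.
Foci lie on the vertical axis through the center: (h, k ± c).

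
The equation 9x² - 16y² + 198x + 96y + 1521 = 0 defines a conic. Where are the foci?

(-11, -7) and (-11, 13)

9(x² + 22x) -16(y² - 6y) = -1521
9(x + 11)² -16(y - 3)² = -1521 + 1089 - 144 = -576
Divide by -576: (y - 3)²/36 - (x + 11)²/64 = 1
Hyperbola, center (-11, 3), transverse axis vertical; a² = 36, b² = 64.
c² = a² + b² = 36 + 64 = 100, so c = 10.
Foci lie on the vertical axis through the center: (h, k ± c).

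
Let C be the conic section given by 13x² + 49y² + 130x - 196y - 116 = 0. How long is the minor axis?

2√13

Rearranging, 13(x² + 10x) + 49(y² - 4y) = 116.
13(x + 5)² + 49(y - 2)² = 116 + 325 + 196 = 637
Divide through by 637 to get (x + 5)²/49 + (y - 2)²/13 = 1.
Ellipse, center (-5, 2), major axis horizontal; a² = 49, b² = 13.
b² = 13 so b = √13; the minor axis has length 2b = 2√13.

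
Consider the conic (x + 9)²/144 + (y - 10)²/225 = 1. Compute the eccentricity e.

e = 3/5

Center (-9, 10). The larger denominator 225 sits under the y-term, so the major axis is vertical; a² = 225, b² = 144.
c² = a² - b² = 81, so c = 9.
e = c/a = 9/15 = 3/5.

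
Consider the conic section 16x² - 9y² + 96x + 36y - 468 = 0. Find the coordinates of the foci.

(-13, 2) and (7, 2)

16(x² + 6x) -9(y² - 4y) = 468
Complete the square: 16(x + 3)² -9(y - 2)² = 468 + 144 - 36 = 576
Dividing both sides by 576: (x + 3)²/36 - (y - 2)²/64 = 1
Hyperbola, center (-3, 2), transverse axis horizontal; a² = 36, b² = 64.
c² = a² + b² = 36 + 64 = 100, so c = 10.
Foci lie on the horizontal axis through the center: (h ± c, k).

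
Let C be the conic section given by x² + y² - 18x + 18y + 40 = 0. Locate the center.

Group the x- and y-terms: (x² - 18x) + (y² + 18y) = -40
Completing the square gives (x - 9)² + (y + 9)² = -40 + 81 + 81 = 122.
So (x - 9)² + (y + 9)² = 122.
Circle centered at (9, -9) with r² = 122.

(9, -9)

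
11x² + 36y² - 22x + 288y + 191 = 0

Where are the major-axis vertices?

(-5, -4) and (7, -4)

Rearranging, 11(x² - 2x) + 36(y² + 8y) = -191.
Complete the square in x and y: 11(x - 1)² + 36(y + 4)² = -191 + 11 + 576 = 396
Divide through by 396 to get (x - 1)²/36 + (y + 4)²/11 = 1.
Ellipse, center (1, -4), major axis horizontal; a² = 36, b² = 11.
a = 6. Vertices at (h ± a, k).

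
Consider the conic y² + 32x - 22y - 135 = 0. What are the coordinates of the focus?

Only y is squared. Complete the square in y: (y - 11)² = -32(x - 8).
Vertex (8, 11); 4p = -32 so p = -8. Opens left.
Focus is p units from the vertex along the axis: (h + p, k).

(0, 11)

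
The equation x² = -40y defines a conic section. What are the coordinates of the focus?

Vertex (0, 0); 4p = -40 so p = -10. Opens down.
Focus is p units from the vertex along the axis: (h, k + p).

(0, -10)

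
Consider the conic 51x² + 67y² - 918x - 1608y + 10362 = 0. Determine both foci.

(5, 12) and (13, 12)

Group the x- and y-terms: 51(x² - 18x) + 67(y² - 24y) = -10362
51(x - 9)² + 67(y - 12)² = -10362 + 4131 + 9648 = 3417
Divide through by 3417 to get (x - 9)²/67 + (y - 12)²/51 = 1.
Ellipse, center (9, 12), major axis horizontal; a² = 67, b² = 51.
c² = a² - b² = 67 - 51 = 16, so c = 4.
Foci lie on the horizontal axis through the center: (h ± c, k).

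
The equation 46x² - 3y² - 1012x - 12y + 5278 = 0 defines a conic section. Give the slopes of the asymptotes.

Group: 46(x² - 22x) -3(y² + 4y) = -5278
Complete the square: 46(x - 11)² -3(y + 2)² = -5278 + 5566 - 12 = 276
Divide by 276: (x - 11)²/6 - (y + 2)²/92 = 1
Hyperbola, center (11, -2), transverse axis horizontal; a² = 6, b² = 92.
For a horizontal hyperbola the asymptotes have slope ±b/a.
Here that is ±2√23/√6 = ±√138/3.

√138/3 and -√138/3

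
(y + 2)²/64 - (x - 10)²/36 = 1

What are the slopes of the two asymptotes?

Center (10, -2). The positive term is the y-term, so the transverse axis is vertical; a² = 64, b² = 36.
For a vertical hyperbola the asymptotes have slope ±a/b.
Here that is ±8/6 = ±4/3.

4/3 and -4/3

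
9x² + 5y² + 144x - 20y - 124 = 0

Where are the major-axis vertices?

Group: 9(x² + 16x) + 5(y² - 4y) = 124
Completing the square gives 9(x + 8)² + 5(y - 2)² = 124 + 576 + 20 = 720.
Divide by 720: (x + 8)²/80 + (y - 2)²/144 = 1
Ellipse, center (-8, 2), major axis vertical; a² = 144, b² = 80.
a = 12. Vertices at (h, k ± a).

(-8, -10) and (-8, 14)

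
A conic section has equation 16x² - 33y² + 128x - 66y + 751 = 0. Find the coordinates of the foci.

(-4, -8) and (-4, 6)

Group: 16(x² + 8x) -33(y² + 2y) = -751
Complete the square in x and y: 16(x + 4)² -33(y + 1)² = -751 + 256 - 33 = -528
Divide through by -528 to get (y + 1)²/16 - (x + 4)²/33 = 1.
Hyperbola, center (-4, -1), transverse axis vertical; a² = 16, b² = 33.
c² = a² + b² = 16 + 33 = 49, so c = 7.
Foci lie on the vertical axis through the center: (h, k ± c).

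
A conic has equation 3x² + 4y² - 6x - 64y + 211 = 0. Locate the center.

(1, 8)

Rearranging, 3(x² - 2x) + 4(y² - 16y) = -211.
Complete the square: 3(x - 1)² + 4(y - 8)² = -211 + 3 + 256 = 48
Divide through by 48 to get (x - 1)²/16 + (y - 8)²/12 = 1.
Ellipse with center (1, 8).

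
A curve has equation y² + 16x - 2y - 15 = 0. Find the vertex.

(1, 1)

Only y is squared. Complete the square in y: (y - 1)² = -16(x - 1).
Vertex (1, 1); 4p = -16 so p = -4. Opens left.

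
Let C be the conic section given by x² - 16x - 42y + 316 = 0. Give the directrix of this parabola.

Only x is squared. Complete the square in x: (x - 8)² = 42(y - 6).
Vertex (8, 6); 4p = 42 so p = 21/2. Opens up.
Directrix is the horizontal line y = k − p = 6 − (21/2) = -9/2.

y = -9/2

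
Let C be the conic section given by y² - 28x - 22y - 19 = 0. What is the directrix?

x = -12

Only y is squared. Complete the square in y: (y - 11)² = 28(x + 5).
Vertex (-5, 11); 4p = 28 so p = 7. Opens right.
Directrix is the vertical line x = h − p = -5 − (7) = -12.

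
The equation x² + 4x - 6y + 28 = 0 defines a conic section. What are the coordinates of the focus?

Only x is squared. Complete the square in x: (x + 2)² = 6(y - 4).
Vertex (-2, 4); 4p = 6 so p = 3/2. Opens up.
Focus is p units from the vertex along the axis: (h, k + p).

(-2, 11/2)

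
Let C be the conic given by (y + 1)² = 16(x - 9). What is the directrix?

Vertex (9, -1); 4p = 16 so p = 4. Opens right.
Directrix is the vertical line x = h − p = 9 − (4) = 5.

x = 5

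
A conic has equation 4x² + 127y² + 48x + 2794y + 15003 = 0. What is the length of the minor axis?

Group the x- and y-terms: 4(x² + 12x) + 127(y² + 22y) = -15003
4(x + 6)² + 127(y + 11)² = -15003 + 144 + 15367 = 508
Divide through by 508 to get (x + 6)²/127 + (y + 11)²/4 = 1.
Ellipse, center (-6, -11), major axis horizontal; a² = 127, b² = 4.
b² = 4 so b = 2; the minor axis has length 2b = 4.

4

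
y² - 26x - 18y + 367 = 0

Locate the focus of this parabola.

(35/2, 9)

Only y is squared. Complete the square in y: (y - 9)² = 26(x - 11).
Vertex (11, 9); 4p = 26 so p = 13/2. Opens right.
Focus is p units from the vertex along the axis: (h + p, k).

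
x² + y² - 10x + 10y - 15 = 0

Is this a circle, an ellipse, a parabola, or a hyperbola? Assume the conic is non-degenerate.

No xy term. Coefficients of x² and y² are A = 1, C = 1.
A = C (same sign) ⇒ circle.

circle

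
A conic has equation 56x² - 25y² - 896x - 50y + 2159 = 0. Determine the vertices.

(3, -1) and (13, -1)

Group the x- and y-terms: 56(x² - 16x) -25(y² + 2y) = -2159
56(x - 8)² -25(y + 1)² = -2159 + 3584 - 25 = 1400
Divide by 1400: (x - 8)²/25 - (y + 1)²/56 = 1
Hyperbola, center (8, -1), transverse axis horizontal; a² = 25, b² = 56.
a = 5. Vertices at (h ± a, k).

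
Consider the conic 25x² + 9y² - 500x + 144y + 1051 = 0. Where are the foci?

(10, -20) and (10, 4)

Group the x- and y-terms: 25(x² - 20x) + 9(y² + 16y) = -1051
Complete the square: 25(x - 10)² + 9(y + 8)² = -1051 + 2500 + 576 = 2025
Dividing both sides by 2025: (x - 10)²/81 + (y + 8)²/225 = 1
Ellipse, center (10, -8), major axis vertical; a² = 225, b² = 81.
c² = a² - b² = 225 - 81 = 144, so c = 12.
Foci lie on the vertical axis through the center: (h, k ± c).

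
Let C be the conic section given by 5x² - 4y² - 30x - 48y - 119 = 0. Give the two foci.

Collect terms: 5(x² - 6x) -4(y² + 12y) = 119
Complete the square: 5(x - 3)² -4(y + 6)² = 119 + 45 - 144 = 20
Dividing both sides by 20: (x - 3)²/4 - (y + 6)²/5 = 1
Hyperbola, center (3, -6), transverse axis horizontal; a² = 4, b² = 5.
c² = a² + b² = 4 + 5 = 9, so c = 3.
Foci lie on the horizontal axis through the center: (h ± c, k).

(0, -6) and (6, -6)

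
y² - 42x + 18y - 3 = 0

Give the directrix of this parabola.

x = -25/2

Only y is squared. Complete the square in y: (y + 9)² = 42(x + 2).
Vertex (-2, -9); 4p = 42 so p = 21/2. Opens right.
Directrix is the vertical line x = h − p = -2 − (21/2) = -25/2.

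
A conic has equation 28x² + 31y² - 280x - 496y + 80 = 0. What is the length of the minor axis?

4√21

Group the x- and y-terms: 28(x² - 10x) + 31(y² - 16y) = -80
28(x - 5)² + 31(y - 8)² = -80 + 700 + 1984 = 2604
Divide through by 2604 to get (x - 5)²/93 + (y - 8)²/84 = 1.
Ellipse, center (5, 8), major axis horizontal; a² = 93, b² = 84.
b² = 84 so b = 2√21; the minor axis has length 2b = 4√21.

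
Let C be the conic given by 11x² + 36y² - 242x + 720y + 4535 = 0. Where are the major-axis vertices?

(5, -10) and (17, -10)

Group the x- and y-terms: 11(x² - 22x) + 36(y² + 20y) = -4535
11(x - 11)² + 36(y + 10)² = -4535 + 1331 + 3600 = 396
Dividing both sides by 396: (x - 11)²/36 + (y + 10)²/11 = 1
Ellipse, center (11, -10), major axis horizontal; a² = 36, b² = 11.
a = 6. Vertices at (h ± a, k).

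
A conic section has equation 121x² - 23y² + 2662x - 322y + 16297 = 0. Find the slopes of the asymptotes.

Group the x- and y-terms: 121(x² + 22x) -23(y² + 14y) = -16297
121(x + 11)² -23(y + 7)² = -16297 + 14641 - 1127 = -2783
Dividing both sides by -2783: (y + 7)²/121 - (x + 11)²/23 = 1
Hyperbola, center (-11, -7), transverse axis vertical; a² = 121, b² = 23.
For a vertical hyperbola the asymptotes have slope ±a/b.
Here that is ±11/√23 = ±11√23/23.

11√23/23 and -11√23/23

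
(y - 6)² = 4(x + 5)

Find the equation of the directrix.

x = -6

Vertex (-5, 6); 4p = 4 so p = 1. Opens right.
Directrix is the vertical line x = h − p = -5 − (1) = -6.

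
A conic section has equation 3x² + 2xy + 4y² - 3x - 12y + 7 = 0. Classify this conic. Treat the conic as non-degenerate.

ellipse

A = 3, B = 2, C = 4.
Discriminant B² − 4AC = 2² − 4·3·4 = -44.
B² − 4AC < 0 ⇒ ellipse.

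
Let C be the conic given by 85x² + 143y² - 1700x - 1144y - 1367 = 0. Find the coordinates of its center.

(10, 4)

Group: 85(x² - 20x) + 143(y² - 8y) = 1367
Completing the square gives 85(x - 10)² + 143(y - 4)² = 1367 + 8500 + 2288 = 12155.
Divide by 12155: (x - 10)²/143 + (y - 4)²/85 = 1
Ellipse with center (10, 4).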